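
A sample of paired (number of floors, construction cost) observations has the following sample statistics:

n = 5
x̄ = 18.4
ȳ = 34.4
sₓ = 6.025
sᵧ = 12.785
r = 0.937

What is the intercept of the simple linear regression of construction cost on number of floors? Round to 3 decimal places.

b = r · sᵧ/sₓ = 0.937 · 12.785/6.025 = 1.988306
a = ȳ − b·x̄ = 34.4 − 1.988306·18.4 = -2.184835

-2.185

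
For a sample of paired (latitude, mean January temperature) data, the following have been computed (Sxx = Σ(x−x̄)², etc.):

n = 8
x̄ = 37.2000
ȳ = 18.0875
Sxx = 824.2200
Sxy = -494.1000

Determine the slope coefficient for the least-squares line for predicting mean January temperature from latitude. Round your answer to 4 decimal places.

b = Sxy/Sxx = -494.1/824.22 = -0.599476

-0.5995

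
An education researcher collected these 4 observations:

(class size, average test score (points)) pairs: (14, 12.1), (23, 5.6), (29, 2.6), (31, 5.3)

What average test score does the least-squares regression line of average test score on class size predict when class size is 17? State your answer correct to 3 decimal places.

n = 4, Σx = 97, Σy = 25.6, Σxy = 537.9, Σx² = 2527
Sxx = Σx² − (Σx)²/n = 2527 − 2352.25 = 174.75
Sxy = Σxy − (Σx)(Σy)/n = 537.9 − 620.8 = -82.9
b = Sxy/Sxx = -82.9/174.75 = -0.474392
a = ȳ − b·x̄ = 6.4 − (-0.474392)·24.25 = 17.904006
ŷ(17) = a + b·17 = 17.904006 + (-0.474392)·17 = 9.839342

9.839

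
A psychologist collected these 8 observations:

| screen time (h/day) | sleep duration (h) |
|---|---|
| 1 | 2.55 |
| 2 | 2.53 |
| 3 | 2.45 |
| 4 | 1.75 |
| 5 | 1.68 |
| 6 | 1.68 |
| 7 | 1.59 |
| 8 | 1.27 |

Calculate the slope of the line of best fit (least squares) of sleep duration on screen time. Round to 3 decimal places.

-0.191

n = 8, Σx = 36, Σy = 15.5, Σxy = 61.73, Σx² = 204
Sxx = Σx² − (Σx)²/n = 204 − 162 = 42
Sxy = Σxy − (Σx)(Σy)/n = 61.73 − 69.75 = -8.02
b = Sxy/Sxx = -8.02/42 = -0.190952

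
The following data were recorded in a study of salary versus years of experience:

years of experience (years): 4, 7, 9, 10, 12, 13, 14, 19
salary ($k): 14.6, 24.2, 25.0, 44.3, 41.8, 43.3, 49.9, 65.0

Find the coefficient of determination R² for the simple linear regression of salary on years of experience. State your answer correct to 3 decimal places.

0.927

n = 8, Σx = 88, Σy = 308.1, Σxy = 3893.9, Σx² = 1116, Σy² = 13723.43
Sxx = Σx² − (Σx)²/n = 1116 − 968 = 148
Sxy = Σxy − (Σx)(Σy)/n = 3893.9 − 3389.1 = 504.8
Syy = Σy² − (Σy)²/n = 13723.43 − 11865.70125 = 1857.72875
R² = Sxy²/(Sxx·Syy) = (504.8)²/(148·1857.72875) = 0.926818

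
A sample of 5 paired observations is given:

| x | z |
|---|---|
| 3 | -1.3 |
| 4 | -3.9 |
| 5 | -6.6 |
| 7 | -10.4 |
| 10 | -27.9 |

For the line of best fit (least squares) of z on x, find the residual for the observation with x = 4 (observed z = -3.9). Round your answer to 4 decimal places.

n = 5, Σx = 29, Σy = -50.1, Σxy = -404.3, Σx² = 199
Sxx = Σx² − (Σx)²/n = 199 − 168.2 = 30.8
Sxy = Σxy − (Σx)(Σy)/n = -404.3 − (-290.58) = -113.72
b = Sxy/Sxx = -113.72/30.8 = -3.692208
a = ȳ − b·x̄ = -10.02 − (-3.692208)·5.8 = 11.394805
ŷ(4) = 11.394805 + (-3.692208)·4 = -3.374026
residual = y − ŷ = -3.9 − (-3.374026) = -0.525974

-0.5260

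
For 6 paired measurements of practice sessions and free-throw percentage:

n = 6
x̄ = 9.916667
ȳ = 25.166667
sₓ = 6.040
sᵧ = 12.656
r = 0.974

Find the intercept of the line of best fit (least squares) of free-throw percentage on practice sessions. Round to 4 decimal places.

4.9279

b = r · sᵧ/sₓ = 0.974 · 12.656/6.04 = 2.040885
a = ȳ − b·x̄ = 25.166667 − 2.040885·9.916667 = 4.927892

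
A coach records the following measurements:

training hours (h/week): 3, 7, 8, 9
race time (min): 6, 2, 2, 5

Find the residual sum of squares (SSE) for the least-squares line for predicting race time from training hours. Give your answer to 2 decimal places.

n = 4, Σx = 27, Σy = 15, Σxy = 93, Σx² = 203, Σy² = 69
Sxx = Σx² − (Σx)²/n = 203 − 182.25 = 20.75
Sxy = Σxy − (Σx)(Σy)/n = 93 − 101.25 = -8.25
Syy = Σy² − (Σy)²/n = 69 − 56.25 = 12.75
b = Sxy/Sxx = -8.25/20.75 = -0.397590
SSE = Syy − b·Sxy = 12.75 − (-0.397590)·(-8.25) = 9.469880

9.47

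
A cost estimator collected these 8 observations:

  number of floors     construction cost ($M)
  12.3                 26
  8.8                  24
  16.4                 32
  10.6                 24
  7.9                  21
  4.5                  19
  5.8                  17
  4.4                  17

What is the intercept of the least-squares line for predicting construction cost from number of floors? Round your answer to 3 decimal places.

n = 8, Σx = 70.7, Σy = 180, Σxy = 1735, Σx² = 745.71
Sxx = Σx² − (Σx)²/n = 745.71 − 624.81125 = 120.89875
Sxy = Σxy − (Σx)(Σy)/n = 1735 − 1590.75 = 144.25
b = Sxy/Sxx = 144.25/120.89875 = 1.193147
a = ȳ − b·x̄ = 22.5 − 1.193147·8.8375 = 11.955562

11.956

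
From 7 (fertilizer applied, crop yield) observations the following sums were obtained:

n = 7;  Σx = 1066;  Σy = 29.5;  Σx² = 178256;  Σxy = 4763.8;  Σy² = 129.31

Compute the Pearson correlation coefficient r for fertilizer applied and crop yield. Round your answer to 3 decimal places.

0.963

Sxx = Σx² − (Σx)²/n = 178256 − 162336.571429 = 15919.428571
Sxy = Σxy − (Σx)(Σy)/n = 4763.8 − 4492.428571 = 271.371429
Syy = Σy² − (Σy)²/n = 129.31 − 124.321429 = 4.988571
r = Sxy/√(Sxx·Syy) = 271.371429/√(79415.206531) = 271.371429/281.807038 = 0.962969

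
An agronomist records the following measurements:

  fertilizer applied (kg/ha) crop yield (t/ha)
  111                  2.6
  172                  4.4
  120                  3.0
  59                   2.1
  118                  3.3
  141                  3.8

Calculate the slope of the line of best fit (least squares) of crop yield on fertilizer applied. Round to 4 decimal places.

n = 6, Σx = 721, Σy = 19.2, Σxy = 2454.5, Σx² = 93591
Sxx = Σx² − (Σx)²/n = 93591 − 86640.166667 = 6950.833333
Sxy = Σxy − (Σx)(Σy)/n = 2454.5 − 2307.2 = 147.3
b = Sxy/Sxx = 147.3/6950.833333 = 0.021192

0.0212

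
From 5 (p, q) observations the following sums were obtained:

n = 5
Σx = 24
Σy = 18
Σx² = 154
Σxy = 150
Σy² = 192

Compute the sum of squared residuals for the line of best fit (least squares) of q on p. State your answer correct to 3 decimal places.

Sxx = Σx² − (Σx)²/n = 154 − 115.2 = 38.8
Sxy = Σxy − (Σx)(Σy)/n = 150 − 86.4 = 63.6
Syy = Σy² − (Σy)²/n = 192 − 64.8 = 127.2
b = Sxy/Sxx = 63.6/38.8 = 1.639175
SSE = Syy − b·Sxy = 127.2 − 1.639175·63.6 = 22.948454

22.948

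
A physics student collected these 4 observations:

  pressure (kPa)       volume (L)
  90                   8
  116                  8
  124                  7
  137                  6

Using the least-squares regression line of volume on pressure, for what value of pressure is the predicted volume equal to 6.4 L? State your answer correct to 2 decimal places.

137.73

n = 4, Σx = 467, Σy = 29, Σxy = 3338, Σx² = 55701
Sxx = Σx² − (Σx)²/n = 55701 − 54522.25 = 1178.75
Sxy = Σxy − (Σx)(Σy)/n = 3338 − 3385.75 = -47.75
b = Sxy/Sxx = -47.75/1178.75 = -0.040509
a = ȳ − b·x̄ = 7.25 − (-0.040509)·116.75 = 11.979427
Set a + b·x = 6.4: x = (6.4 − 11.979427) / (-0.040509) = 137.732984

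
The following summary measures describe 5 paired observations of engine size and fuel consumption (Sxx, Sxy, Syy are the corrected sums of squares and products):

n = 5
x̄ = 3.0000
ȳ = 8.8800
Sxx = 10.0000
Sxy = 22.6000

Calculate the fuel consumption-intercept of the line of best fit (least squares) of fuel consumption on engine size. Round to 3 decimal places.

b = Sxy/Sxx = 22.6/10 = 2.26
a = ȳ − b·x̄ = 8.88 − 2.26·3 = 2.1

2.100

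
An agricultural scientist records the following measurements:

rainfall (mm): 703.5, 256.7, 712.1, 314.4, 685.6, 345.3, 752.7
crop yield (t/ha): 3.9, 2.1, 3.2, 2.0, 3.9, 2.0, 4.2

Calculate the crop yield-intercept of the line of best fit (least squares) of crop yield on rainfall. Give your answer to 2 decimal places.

0.75

n = 7, Σx = 3770.3, Σy = 21.3, Σxy = 12716.02, Σx² = 2322577.65
Sxx = Σx² − (Σx)²/n = 2322577.65 − 2030737.441429 = 291840.208571
Sxy = Σxy − (Σx)(Σy)/n = 12716.02 − 11472.484286 = 1243.535714
b = Sxy/Sxx = 1243.535714/291840.208571 = 0.004261
a = ȳ − b·x̄ = 3.042857 − 0.004261·538.614286 = 0.747813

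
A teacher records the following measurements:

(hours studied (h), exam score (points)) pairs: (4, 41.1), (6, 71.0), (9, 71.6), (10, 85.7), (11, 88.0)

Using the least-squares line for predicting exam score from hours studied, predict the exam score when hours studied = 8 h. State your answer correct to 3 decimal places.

n = 5, Σx = 40, Σy = 357.4, Σxy = 3059.8, Σx² = 354
Sxx = Σx² − (Σx)²/n = 354 − 320 = 34
Sxy = Σxy − (Σx)(Σy)/n = 3059.8 − 2859.2 = 200.6
b = Sxy/Sxx = 200.6/34 = 5.9
a = ȳ − b·x̄ = 71.48 − 5.9·8 = 24.28
ŷ(8) = a + b·8 = 24.28 + 5.9·8 = 71.48

71.480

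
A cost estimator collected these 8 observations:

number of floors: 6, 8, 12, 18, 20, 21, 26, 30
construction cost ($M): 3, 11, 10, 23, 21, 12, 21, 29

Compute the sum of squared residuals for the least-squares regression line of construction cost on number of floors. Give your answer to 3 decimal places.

n = 8, Σx = 141, Σy = 130, Σxy = 2728, Σx² = 2985, Σy² = 2626
Sxx = Σx² − (Σx)²/n = 2985 − 2485.125 = 499.875
Sxy = Σxy − (Σx)(Σy)/n = 2728 − 2291.25 = 436.75
Syy = Σy² − (Σy)²/n = 2626 − 2112.5 = 513.5
b = Sxy/Sxx = 436.75/499.875 = 0.873718
SSE = Syy − b·Sxy = 513.5 − 0.873718·436.75 = 131.903476

131.903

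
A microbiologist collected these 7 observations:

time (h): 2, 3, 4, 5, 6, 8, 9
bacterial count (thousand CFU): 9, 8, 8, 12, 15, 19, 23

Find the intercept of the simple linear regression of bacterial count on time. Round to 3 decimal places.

n = 7, Σx = 37, Σy = 94, Σxy = 583, Σx² = 235
Sxx = Σx² − (Σx)²/n = 235 − 195.571429 = 39.428571
Sxy = Σxy − (Σx)(Σy)/n = 583 − 496.857143 = 86.142857
b = Sxy/Sxx = 86.142857/39.428571 = 2.184783
a = ȳ − b·x̄ = 13.428571 − 2.184783·5.285714 = 1.880435

1.880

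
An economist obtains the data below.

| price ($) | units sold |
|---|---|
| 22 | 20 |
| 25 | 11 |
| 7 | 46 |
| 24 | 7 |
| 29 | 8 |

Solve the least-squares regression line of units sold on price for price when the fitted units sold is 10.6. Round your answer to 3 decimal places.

n = 5, Σx = 107, Σy = 92, Σxy = 1437, Σx² = 2575
Sxx = Σx² − (Σx)²/n = 2575 − 2289.8 = 285.2
Sxy = Σxy − (Σx)(Σy)/n = 1437 − 1968.8 = -531.8
b = Sxy/Sxx = -531.8/285.2 = -1.864656
a = ȳ − b·x̄ = 18.4 − (-1.864656)·21.4 = 58.303647
Set a + b·x = 10.6: x = (10.6 − 58.303647) / (-1.864656) = 25.583076

25.583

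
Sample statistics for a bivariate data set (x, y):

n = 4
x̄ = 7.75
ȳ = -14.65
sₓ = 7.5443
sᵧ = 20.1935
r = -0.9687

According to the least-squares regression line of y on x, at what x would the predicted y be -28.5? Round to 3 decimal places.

b = r · sᵧ/sₓ = -0.9687 · 20.1935/7.5443 = -2.592877
a = ȳ − b·x̄ = -14.65 − (-2.592877)·7.75 = 5.444798
Set a + b·x = -28.5: x = (-28.5 − 5.444798) / (-2.592877) = 13.091556

13.092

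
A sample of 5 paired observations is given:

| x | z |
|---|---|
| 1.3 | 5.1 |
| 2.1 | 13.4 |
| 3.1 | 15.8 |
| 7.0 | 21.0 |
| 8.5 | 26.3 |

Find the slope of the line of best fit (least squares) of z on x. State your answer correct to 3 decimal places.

n = 5, Σx = 22, Σy = 81.6, Σxy = 454.3, Σx² = 136.96
Sxx = Σx² − (Σx)²/n = 136.96 − 96.8 = 40.16
Sxy = Σxy − (Σx)(Σy)/n = 454.3 − 359.04 = 95.26
b = Sxy/Sxx = 95.26/40.16 = 2.372012

2.372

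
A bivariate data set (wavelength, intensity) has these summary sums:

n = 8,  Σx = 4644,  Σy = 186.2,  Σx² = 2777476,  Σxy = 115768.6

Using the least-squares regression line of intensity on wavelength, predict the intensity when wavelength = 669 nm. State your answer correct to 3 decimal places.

Sxx = Σx² − (Σx)²/n = 2777476 − 2695842 = 81634
Sxy = Σxy − (Σx)(Σy)/n = 115768.6 − 108089.1 = 7679.5
b = Sxy/Sxx = 7679.5/81634 = 0.094072
a = ȳ − b·x̄ = 23.275 − 0.094072·580.5 = -31.333983
ŷ(669) = a + b·669 = -31.333983 + 0.094072·669 = 31.600401

31.600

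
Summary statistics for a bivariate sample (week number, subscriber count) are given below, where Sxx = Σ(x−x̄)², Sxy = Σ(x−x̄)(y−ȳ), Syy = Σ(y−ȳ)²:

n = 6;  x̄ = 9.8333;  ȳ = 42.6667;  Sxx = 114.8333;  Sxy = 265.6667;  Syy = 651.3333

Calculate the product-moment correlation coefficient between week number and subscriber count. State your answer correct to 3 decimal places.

r = Sxy/√(Sxx·Syy) = 265.6667/√(74794.752239) = 265.6667/273.486293 = 0.971408

0.971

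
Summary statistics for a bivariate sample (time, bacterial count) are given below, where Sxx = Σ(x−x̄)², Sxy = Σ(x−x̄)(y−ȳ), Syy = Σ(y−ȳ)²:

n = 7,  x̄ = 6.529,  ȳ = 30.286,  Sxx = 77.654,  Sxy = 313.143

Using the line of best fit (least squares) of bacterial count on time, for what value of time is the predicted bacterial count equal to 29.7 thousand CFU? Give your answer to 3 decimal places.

6.384

b = Sxy/Sxx = 313.143/77.654 = 4.032542
a = ȳ − b·x̄ = 30.286 − 4.032542·6.529 = 3.957535
Set a + b·x = 29.7: x = (29.7 − 3.957535) / 4.032542 = 6.383682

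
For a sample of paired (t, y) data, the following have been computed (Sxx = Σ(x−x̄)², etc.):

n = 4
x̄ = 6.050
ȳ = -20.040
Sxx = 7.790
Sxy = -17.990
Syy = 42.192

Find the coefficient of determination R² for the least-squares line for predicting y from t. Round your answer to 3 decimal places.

0.985

R² = Sxy²/(Sxx·Syy) = (-17.99)²/(7.79·42.192) = 0.984679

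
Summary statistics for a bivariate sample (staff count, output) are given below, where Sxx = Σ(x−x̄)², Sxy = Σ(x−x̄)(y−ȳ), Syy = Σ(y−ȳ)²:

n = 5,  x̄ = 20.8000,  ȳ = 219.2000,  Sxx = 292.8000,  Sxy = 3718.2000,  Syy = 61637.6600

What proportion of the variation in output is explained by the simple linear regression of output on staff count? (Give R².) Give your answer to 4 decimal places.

0.7660

R² = Sxy²/(Sxx·Syy) = (3718.2)²/(292.8·61637.66) = 0.766034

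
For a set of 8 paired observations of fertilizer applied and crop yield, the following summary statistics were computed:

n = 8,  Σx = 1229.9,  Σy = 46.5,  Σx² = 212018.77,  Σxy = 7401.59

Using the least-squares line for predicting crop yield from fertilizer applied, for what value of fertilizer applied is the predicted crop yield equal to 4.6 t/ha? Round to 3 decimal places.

43.723

Sxx = Σx² − (Σx)²/n = 212018.77 − 189081.75125 = 22937.01875
Sxy = Σxy − (Σx)(Σy)/n = 7401.59 − 7148.79375 = 252.79625
b = Sxy/Sxx = 252.79625/22937.01875 = 0.011021
a = ȳ − b·x̄ = 5.8125 − 0.011021·153.7375 = 4.118110
Set a + b·x = 4.6: x = (4.6 − 4.118110) / 0.011021 = 43.723466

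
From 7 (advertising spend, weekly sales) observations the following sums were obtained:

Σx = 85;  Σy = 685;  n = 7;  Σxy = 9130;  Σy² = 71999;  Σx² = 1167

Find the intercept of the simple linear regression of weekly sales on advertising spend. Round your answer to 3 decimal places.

24.730

Sxx = Σx² − (Σx)²/n = 1167 − 1032.142857 = 134.857143
Sxy = Σxy − (Σx)(Σy)/n = 9130 − 8317.857143 = 812.142857
b = Sxy/Sxx = 812.142857/134.857143 = 6.022246
a = ȳ − b·x̄ = 97.857143 − 6.022246·12.142857 = 24.729873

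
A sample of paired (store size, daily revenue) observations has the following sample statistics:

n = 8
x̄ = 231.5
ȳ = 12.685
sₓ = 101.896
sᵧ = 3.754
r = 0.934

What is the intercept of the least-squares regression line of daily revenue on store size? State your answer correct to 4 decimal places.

4.7191

b = r · sᵧ/sₓ = 0.934 · 3.754/101.896 = 0.034410
a = ȳ − b·x̄ = 12.685 − 0.034410·231.5 = 4.719097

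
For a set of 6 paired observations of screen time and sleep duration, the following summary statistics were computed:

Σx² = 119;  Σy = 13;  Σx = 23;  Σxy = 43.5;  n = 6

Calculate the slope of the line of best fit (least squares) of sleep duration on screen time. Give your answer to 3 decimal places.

Sxx = Σx² − (Σx)²/n = 119 − 88.166667 = 30.833333
Sxy = Σxy − (Σx)(Σy)/n = 43.5 − 49.833333 = -6.333333
b = Sxy/Sxx = -6.333333/30.833333 = -0.205405

-0.205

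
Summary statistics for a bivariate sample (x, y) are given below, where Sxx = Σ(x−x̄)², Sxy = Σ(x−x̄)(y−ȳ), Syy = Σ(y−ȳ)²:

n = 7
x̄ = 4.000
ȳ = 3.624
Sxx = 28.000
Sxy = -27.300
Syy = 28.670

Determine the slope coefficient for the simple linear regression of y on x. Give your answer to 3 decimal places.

b = Sxy/Sxx = -27.3/28 = -0.975

-0.975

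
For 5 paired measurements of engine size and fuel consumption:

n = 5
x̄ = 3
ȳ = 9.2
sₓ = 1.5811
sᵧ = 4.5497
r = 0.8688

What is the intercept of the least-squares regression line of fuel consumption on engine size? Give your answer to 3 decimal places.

b = r · sᵧ/sₓ = 0.8688 · 4.5497/1.5811 = 2.500019
a = ȳ − b·x̄ = 9.2 − 2.500019·3 = 1.699944

1.700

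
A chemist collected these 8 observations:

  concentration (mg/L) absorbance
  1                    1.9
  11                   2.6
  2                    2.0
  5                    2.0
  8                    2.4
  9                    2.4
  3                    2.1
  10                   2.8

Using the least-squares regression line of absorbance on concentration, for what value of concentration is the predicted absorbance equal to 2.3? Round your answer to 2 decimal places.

n = 8, Σx = 49, Σy = 18.2, Σxy = 119.6, Σx² = 405
Sxx = Σx² − (Σx)²/n = 405 − 300.125 = 104.875
Sxy = Σxy − (Σx)(Σy)/n = 119.6 − 111.475 = 8.125
b = Sxy/Sxx = 8.125/104.875 = 0.077473
a = ȳ − b·x̄ = 2.275 − 0.077473·6.125 = 1.800477
Set a + b·x = 2.3: x = (2.3 − 1.800477) / 0.077473 = 6.447692

6.45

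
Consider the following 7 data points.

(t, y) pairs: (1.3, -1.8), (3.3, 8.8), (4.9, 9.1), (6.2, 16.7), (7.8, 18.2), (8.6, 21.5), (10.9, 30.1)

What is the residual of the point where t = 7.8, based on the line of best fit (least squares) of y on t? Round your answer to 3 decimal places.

-1.584

n = 7, Σx = 43, Σy = 102.6, Σxy = 829.78, Σx² = 328.64
Sxx = Σx² − (Σx)²/n = 328.64 − 264.142857 = 64.497143
Sxy = Σxy − (Σx)(Σy)/n = 829.78 − 630.257143 = 199.522857
b = Sxy/Sxx = 199.522857/64.497143 = 3.093515
a = ȳ − b·x̄ = 14.657143 − 3.093515·6.142857 = -4.345876
ŷ(7.8) = -4.345876 + 3.093515·7.8 = 19.783539
residual = y − ŷ = 18.2 − 19.783539 = -1.583539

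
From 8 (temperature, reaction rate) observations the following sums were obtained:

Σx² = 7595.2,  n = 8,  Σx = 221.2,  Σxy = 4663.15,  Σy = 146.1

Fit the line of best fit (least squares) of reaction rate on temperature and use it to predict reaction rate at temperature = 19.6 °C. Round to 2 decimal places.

Sxx = Σx² − (Σx)²/n = 7595.2 − 6116.18 = 1479.02
Sxy = Σxy − (Σx)(Σy)/n = 4663.15 − 4039.665 = 623.485
b = Sxy/Sxx = 623.485/1479.02 = 0.421553
a = ȳ − b·x̄ = 18.2625 − 0.421553·27.65 = 6.606565
ŷ(19.6) = a + b·19.6 = 6.606565 + 0.421553·19.6 = 14.869000

14.87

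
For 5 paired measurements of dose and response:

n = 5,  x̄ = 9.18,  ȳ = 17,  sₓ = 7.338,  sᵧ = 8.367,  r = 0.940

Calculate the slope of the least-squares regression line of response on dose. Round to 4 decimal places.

1.0718

b = r · sᵧ/sₓ = 0.94 · 8.367/7.338 = 1.071815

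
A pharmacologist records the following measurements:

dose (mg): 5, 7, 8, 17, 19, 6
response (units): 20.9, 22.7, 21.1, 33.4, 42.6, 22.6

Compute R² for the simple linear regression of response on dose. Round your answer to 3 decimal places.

0.919

n = 6, Σx = 62, Σy = 163.3, Σxy = 1945, Σx² = 824, Σy² = 4838.39
Sxx = Σx² − (Σx)²/n = 824 − 640.666667 = 183.333333
Sxy = Σxy − (Σx)(Σy)/n = 1945 − 1687.433333 = 257.566667
Syy = Σy² − (Σy)²/n = 4838.39 − 4444.481667 = 393.908333
R² = Sxy²/(Sxx·Syy) = (257.566667)²/(183.333333·393.908333) = 0.918634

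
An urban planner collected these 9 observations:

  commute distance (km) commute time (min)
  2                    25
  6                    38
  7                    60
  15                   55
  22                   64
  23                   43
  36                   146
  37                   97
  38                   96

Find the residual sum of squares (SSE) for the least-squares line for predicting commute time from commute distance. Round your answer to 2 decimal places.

n = 9, Σx = 186, Σy = 624, Σxy = 16413, Σx² = 5436, Σy² = 54580
Sxx = Σx² − (Σx)²/n = 5436 − 3844 = 1592
Sxy = Σxy − (Σx)(Σy)/n = 16413 − 12896 = 3517
Syy = Σy² − (Σy)²/n = 54580 − 43264 = 11316
b = Sxy/Sxx = 3517/1592 = 2.209171
SSE = Syy − b·Sxy = 11316 − 2.209171·3517 = 3546.346106

3546.35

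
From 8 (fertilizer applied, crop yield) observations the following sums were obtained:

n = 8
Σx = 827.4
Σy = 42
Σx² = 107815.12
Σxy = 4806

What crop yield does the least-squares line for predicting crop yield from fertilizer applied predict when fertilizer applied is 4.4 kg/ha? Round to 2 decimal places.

3.19

Sxx = Σx² − (Σx)²/n = 107815.12 − 85573.845 = 22241.275
Sxy = Σxy − (Σx)(Σy)/n = 4806 − 4343.85 = 462.15
b = Sxy/Sxx = 462.15/22241.275 = 0.020779
a = ȳ − b·x̄ = 5.25 − 0.020779·103.425 = 3.100939
ŷ(4.4) = a + b·4.4 = 3.100939 + 0.020779·4.4 = 3.192366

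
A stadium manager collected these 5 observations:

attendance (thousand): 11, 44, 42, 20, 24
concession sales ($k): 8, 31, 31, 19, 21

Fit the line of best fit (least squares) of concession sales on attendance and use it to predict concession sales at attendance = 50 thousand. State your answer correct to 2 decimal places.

36.24

n = 5, Σx = 141, Σy = 110, Σxy = 3638, Σx² = 4797
Sxx = Σx² − (Σx)²/n = 4797 − 3976.2 = 820.8
Sxy = Σxy − (Σx)(Σy)/n = 3638 − 3102 = 536
b = Sxy/Sxx = 536/820.8 = 0.653021
a = ȳ − b·x̄ = 22 − 0.653021·28.2 = 3.584795
ŷ(50) = a + b·50 = 3.584795 + 0.653021·50 = 36.235867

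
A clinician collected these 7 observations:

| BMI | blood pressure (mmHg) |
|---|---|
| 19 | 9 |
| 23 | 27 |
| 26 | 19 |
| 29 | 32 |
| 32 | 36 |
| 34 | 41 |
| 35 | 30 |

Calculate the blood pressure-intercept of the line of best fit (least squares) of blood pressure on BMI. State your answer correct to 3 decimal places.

-15.441

n = 7, Σx = 198, Σy = 194, Σxy = 5810, Σx² = 5812
Sxx = Σx² − (Σx)²/n = 5812 − 5600.571429 = 211.428571
Sxy = Σxy − (Σx)(Σy)/n = 5810 − 5487.428571 = 322.571429
b = Sxy/Sxx = 322.571429/211.428571 = 1.525676
a = ȳ − b·x̄ = 27.714286 − 1.525676·28.285714 = -15.440541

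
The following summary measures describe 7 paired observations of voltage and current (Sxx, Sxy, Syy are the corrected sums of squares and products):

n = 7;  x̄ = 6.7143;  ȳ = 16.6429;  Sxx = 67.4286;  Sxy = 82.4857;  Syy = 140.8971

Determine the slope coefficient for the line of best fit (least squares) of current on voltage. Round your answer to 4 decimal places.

1.2233

b = Sxy/Sxx = 82.4857/67.4286 = 1.223304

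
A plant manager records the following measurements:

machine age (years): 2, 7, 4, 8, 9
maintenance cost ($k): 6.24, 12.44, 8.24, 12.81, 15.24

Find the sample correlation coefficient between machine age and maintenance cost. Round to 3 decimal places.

n = 5, Σx = 30, Σy = 54.97, Σxy = 372.16, Σx² = 214, Σy² = 657.9425
Sxx = Σx² − (Σx)²/n = 214 − 180 = 34
Sxy = Σxy − (Σx)(Σy)/n = 372.16 − 329.82 = 42.34
Syy = Σy² − (Σy)²/n = 657.9425 − 604.34018 = 53.60232
r = Sxy/√(Sxx·Syy) = 42.34/√(1822.47888) = 42.34/42.690501 = 0.991790

0.992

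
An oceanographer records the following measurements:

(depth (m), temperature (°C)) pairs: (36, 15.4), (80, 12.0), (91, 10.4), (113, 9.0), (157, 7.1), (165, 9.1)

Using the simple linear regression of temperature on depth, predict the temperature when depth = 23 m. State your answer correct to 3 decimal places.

n = 6, Σx = 642, Σy = 63, Σxy = 6094, Σx² = 80620
Sxx = Σx² − (Σx)²/n = 80620 − 68694 = 11926
Sxy = Σxy − (Σx)(Σy)/n = 6094 − 6741 = -647
b = Sxy/Sxx = -647/11926 = -0.054251
a = ȳ − b·x̄ = 10.5 − (-0.054251)·107 = 16.304880
ŷ(23) = a + b·23 = 16.304880 + (-0.054251)·23 = 15.057102

15.057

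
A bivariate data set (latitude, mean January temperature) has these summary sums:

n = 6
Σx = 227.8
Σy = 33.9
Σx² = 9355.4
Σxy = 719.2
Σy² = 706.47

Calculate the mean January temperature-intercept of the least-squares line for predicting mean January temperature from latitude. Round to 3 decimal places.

36.163

Sxx = Σx² − (Σx)²/n = 9355.4 − 8648.806667 = 706.593333
Sxy = Σxy − (Σx)(Σy)/n = 719.2 − 1287.07 = -567.87
b = Sxy/Sxx = -567.87/706.593333 = -0.803673
a = ȳ − b·x̄ = 5.65 − (-0.803673)·37.966667 = 36.162786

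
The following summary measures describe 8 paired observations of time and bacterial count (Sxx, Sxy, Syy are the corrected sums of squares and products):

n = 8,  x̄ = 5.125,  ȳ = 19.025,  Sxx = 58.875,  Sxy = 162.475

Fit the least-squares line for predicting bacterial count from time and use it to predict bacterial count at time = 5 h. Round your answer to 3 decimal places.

18.680

b = Sxy/Sxx = 162.475/58.875 = 2.759660
a = ȳ − b·x̄ = 19.025 − 2.759660·5.125 = 4.881741
ŷ(5) = a + b·5 = 4.881741 + 2.759660·5 = 18.680042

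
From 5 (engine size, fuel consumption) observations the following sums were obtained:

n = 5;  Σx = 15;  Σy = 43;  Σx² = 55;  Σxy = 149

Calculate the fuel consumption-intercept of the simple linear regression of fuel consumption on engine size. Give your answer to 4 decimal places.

2.6000

Sxx = Σx² − (Σx)²/n = 55 − 45 = 10
Sxy = Σxy − (Σx)(Σy)/n = 149 − 129 = 20
b = Sxy/Sxx = 20/10 = 2
a = ȳ − b·x̄ = 8.6 − 2·3 = 2.6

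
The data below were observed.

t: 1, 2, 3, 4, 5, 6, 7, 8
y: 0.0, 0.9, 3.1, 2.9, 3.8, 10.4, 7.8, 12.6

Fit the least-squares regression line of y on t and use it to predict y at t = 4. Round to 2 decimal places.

n = 8, Σx = 36, Σy = 41.5, Σxy = 259.5, Σx² = 204
Sxx = Σx² − (Σx)²/n = 204 − 162 = 42
Sxy = Σxy − (Σx)(Σy)/n = 259.5 − 186.75 = 72.75
b = Sxy/Sxx = 72.75/42 = 1.732143
a = ȳ − b·x̄ = 5.1875 − 1.732143·4.5 = -2.607143
ŷ(4) = a + b·4 = -2.607143 + 1.732143·4 = 4.321429

4.32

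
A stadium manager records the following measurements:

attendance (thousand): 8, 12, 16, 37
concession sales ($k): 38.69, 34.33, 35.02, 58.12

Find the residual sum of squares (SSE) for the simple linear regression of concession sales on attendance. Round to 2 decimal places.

58.28

n = 4, Σx = 73, Σy = 166.16, Σxy = 3432.24, Σx² = 1833, Σy² = 7279.7998
Sxx = Σx² − (Σx)²/n = 1833 − 1332.25 = 500.75
Sxy = Σxy − (Σx)(Σy)/n = 3432.24 − 3032.42 = 399.82
Syy = Σy² − (Σy)²/n = 7279.7998 − 6902.2864 = 377.5134
b = Sxy/Sxx = 399.82/500.75 = 0.798442
SSE = Syy − b·Sxy = 377.5134 − 0.798442·399.82 = 58.280185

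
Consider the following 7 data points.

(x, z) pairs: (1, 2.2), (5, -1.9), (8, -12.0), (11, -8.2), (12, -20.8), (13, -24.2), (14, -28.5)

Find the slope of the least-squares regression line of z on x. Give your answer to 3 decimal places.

n = 7, Σx = 64, Σy = -93.4, Σxy = -1156.7, Σx² = 720
Sxx = Σx² − (Σx)²/n = 720 − 585.142857 = 134.857143
Sxy = Σxy − (Σx)(Σy)/n = -1156.7 − (-853.942857) = -302.757143
b = Sxy/Sxx = -302.757143/134.857143 = -2.245021

-2.245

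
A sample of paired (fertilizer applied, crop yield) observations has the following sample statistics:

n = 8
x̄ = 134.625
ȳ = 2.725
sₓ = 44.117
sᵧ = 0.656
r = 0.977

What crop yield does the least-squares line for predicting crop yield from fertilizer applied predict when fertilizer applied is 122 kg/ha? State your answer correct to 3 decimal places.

b = r · sᵧ/sₓ = 0.977 · 0.656/44.117 = 0.014528
a = ȳ − b·x̄ = 2.725 − 0.014528·134.625 = 0.769228
ŷ(122) = a + b·122 = 0.769228 + 0.014528·122 = 2.541590

2.542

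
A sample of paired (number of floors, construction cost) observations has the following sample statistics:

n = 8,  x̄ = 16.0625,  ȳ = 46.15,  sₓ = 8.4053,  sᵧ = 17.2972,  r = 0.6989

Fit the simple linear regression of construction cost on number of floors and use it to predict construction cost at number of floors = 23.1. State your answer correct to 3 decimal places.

56.272

b = r · sᵧ/sₓ = 0.6989 · 17.2972/8.4053 = 1.438261
a = ȳ − b·x̄ = 46.15 − 1.438261·16.0625 = 23.047937
ŷ(23.1) = a + b·23.1 = 23.047937 + 1.438261·23.1 = 56.271760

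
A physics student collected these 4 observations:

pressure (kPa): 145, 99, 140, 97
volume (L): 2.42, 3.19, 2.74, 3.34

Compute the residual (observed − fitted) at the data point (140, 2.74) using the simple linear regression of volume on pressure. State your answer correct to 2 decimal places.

0.13

n = 4, Σx = 481, Σy = 11.69, Σxy = 1374.29, Σx² = 59835
Sxx = Σx² − (Σx)²/n = 59835 − 57840.25 = 1994.75
Sxy = Σxy − (Σx)(Σy)/n = 1374.29 − 1405.7225 = -31.4325
b = Sxy/Sxx = -31.4325/1994.75 = -0.015758
a = ȳ − b·x̄ = 2.9225 − (-0.015758)·120.25 = 4.817353
ŷ(140) = 4.817353 + (-0.015758)·140 = 2.611287
residual = y − ŷ = 2.74 − 2.611287 = 0.128713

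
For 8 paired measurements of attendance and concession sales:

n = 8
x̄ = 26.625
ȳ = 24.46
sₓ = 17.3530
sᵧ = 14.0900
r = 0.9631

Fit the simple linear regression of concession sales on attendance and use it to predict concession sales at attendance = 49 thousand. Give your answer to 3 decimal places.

b = r · sᵧ/sₓ = 0.9631 · 14.09/17.353 = 0.782002
a = ȳ − b·x̄ = 24.46 − 0.782002·26.625 = 3.639199
ŷ(49) = a + b·49 = 3.639199 + 0.782002·49 = 41.957293

41.957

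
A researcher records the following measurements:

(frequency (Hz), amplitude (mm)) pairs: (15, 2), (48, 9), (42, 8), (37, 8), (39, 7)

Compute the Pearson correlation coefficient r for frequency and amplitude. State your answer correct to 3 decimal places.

n = 5, Σx = 181, Σy = 34, Σxy = 1367, Σx² = 7183, Σy² = 262
Sxx = Σx² − (Σx)²/n = 7183 − 6552.2 = 630.8
Sxy = Σxy − (Σx)(Σy)/n = 1367 − 1230.8 = 136.2
Syy = Σy² − (Σy)²/n = 262 − 231.2 = 30.8
r = Sxy/√(Sxx·Syy) = 136.2/√(19428.64) = 136.2/139.386656 = 0.977138

0.977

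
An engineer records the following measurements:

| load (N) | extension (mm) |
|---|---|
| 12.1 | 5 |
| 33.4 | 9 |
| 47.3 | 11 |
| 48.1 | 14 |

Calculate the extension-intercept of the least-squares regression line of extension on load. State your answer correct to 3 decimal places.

n = 4, Σx = 140.9, Σy = 39, Σxy = 1554.8, Σx² = 5812.87
Sxx = Σx² − (Σx)²/n = 5812.87 − 4963.2025 = 849.6675
Sxy = Σxy − (Σx)(Σy)/n = 1554.8 − 1373.775 = 181.025
b = Sxy/Sxx = 181.025/849.6675 = 0.213054
a = ȳ − b·x̄ = 9.75 − 0.213054·35.225 = 2.245175

2.245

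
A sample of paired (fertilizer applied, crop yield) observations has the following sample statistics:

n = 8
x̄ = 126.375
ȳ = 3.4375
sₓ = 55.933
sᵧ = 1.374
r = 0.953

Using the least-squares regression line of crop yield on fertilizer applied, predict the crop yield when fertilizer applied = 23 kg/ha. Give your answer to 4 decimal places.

b = r · sᵧ/sₓ = 0.953 · 1.374/55.933 = 0.023411
a = ȳ − b·x̄ = 3.4375 − 0.023411·126.375 = 0.478992
ŷ(23) = a + b·23 = 0.478992 + 0.023411·23 = 1.017435

1.0174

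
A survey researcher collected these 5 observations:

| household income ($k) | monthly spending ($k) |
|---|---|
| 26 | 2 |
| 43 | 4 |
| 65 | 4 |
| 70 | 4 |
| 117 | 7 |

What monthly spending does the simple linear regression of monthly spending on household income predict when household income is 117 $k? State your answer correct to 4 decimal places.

n = 5, Σx = 321, Σy = 21, Σxy = 1583, Σx² = 25339
Sxx = Σx² − (Σx)²/n = 25339 − 20608.2 = 4730.8
Sxy = Σxy − (Σx)(Σy)/n = 1583 − 1348.2 = 234.8
b = Sxy/Sxx = 234.8/4730.8 = 0.049632
a = ȳ − b·x̄ = 4.2 − 0.049632·64.2 = 1.013613
ŷ(117) = a + b·117 = 1.013613 + 0.049632·117 = 6.820580

6.8206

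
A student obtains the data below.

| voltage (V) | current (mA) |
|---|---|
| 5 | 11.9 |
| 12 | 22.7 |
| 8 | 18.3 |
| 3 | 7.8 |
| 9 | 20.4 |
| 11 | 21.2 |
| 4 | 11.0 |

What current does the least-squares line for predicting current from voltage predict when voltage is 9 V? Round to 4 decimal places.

18.7618

n = 7, Σx = 52, Σy = 113.3, Σxy = 962.5, Σx² = 460
Sxx = Σx² − (Σx)²/n = 460 − 386.285714 = 73.714286
Sxy = Σxy − (Σx)(Σy)/n = 962.5 − 841.657143 = 120.842857
b = Sxy/Sxx = 120.842857/73.714286 = 1.639341
a = ȳ − b·x̄ = 16.185714 − 1.639341·7.428571 = 4.007752
ŷ(9) = a + b·9 = 4.007752 + 1.639341·9 = 18.761822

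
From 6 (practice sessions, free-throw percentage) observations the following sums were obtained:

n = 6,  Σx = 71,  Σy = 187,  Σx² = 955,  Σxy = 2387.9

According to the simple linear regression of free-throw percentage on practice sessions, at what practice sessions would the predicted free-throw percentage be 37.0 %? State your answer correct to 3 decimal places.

15.660

Sxx = Σx² − (Σx)²/n = 955 − 840.166667 = 114.833333
Sxy = Σxy − (Σx)(Σy)/n = 2387.9 − 2212.833333 = 175.066667
b = Sxy/Sxx = 175.066667/114.833333 = 1.524528
a = ȳ − b·x̄ = 31.166667 − 1.524528·11.833333 = 13.126415
Set a + b·x = 37.0: x = (37.0 − 13.126415) / 1.524528 = 15.659653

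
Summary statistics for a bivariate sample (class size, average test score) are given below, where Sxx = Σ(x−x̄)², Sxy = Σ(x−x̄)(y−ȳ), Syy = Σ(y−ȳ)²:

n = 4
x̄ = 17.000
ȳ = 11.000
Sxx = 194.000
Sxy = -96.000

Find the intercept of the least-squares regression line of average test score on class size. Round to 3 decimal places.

b = Sxy/Sxx = -96/194 = -0.494845
a = ȳ − b·x̄ = 11 − (-0.494845)·17 = 19.412371

19.412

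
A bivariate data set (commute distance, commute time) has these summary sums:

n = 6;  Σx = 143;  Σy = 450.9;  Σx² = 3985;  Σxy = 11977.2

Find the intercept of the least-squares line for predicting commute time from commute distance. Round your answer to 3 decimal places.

Sxx = Σx² − (Σx)²/n = 3985 − 3408.166667 = 576.833333
Sxy = Σxy − (Σx)(Σy)/n = 11977.2 − 10746.45 = 1230.75
b = Sxy/Sxx = 1230.75/576.833333 = 2.133632
a = ȳ − b·x̄ = 75.15 − 2.133632·23.833333 = 24.298440

24.298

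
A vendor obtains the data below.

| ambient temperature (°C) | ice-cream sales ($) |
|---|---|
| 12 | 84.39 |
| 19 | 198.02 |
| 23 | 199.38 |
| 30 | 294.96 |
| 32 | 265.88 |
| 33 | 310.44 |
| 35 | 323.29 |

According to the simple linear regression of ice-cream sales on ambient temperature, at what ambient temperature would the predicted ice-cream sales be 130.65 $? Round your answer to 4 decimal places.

15.0380

n = 7, Σx = 184, Σy = 1676.36, Σxy = 48277.43, Σx² = 5272
Sxx = Σx² − (Σx)²/n = 5272 − 4836.571429 = 435.428571
Sxy = Σxy − (Σx)(Σy)/n = 48277.43 − 44064.32 = 4213.11
b = Sxy/Sxx = 4213.11/435.428571 = 9.675778
a = ȳ − b·x̄ = 239.48 − 9.675778·26.285714 = -14.854724
Set a + b·x = 130.65: x = (130.65 − (-14.854724)) / 9.675778 = 15.038039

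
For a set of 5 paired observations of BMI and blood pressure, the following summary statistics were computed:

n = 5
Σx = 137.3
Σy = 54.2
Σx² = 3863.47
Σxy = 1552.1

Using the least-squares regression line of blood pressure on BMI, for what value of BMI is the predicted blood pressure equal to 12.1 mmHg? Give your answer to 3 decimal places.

Sxx = Σx² − (Σx)²/n = 3863.47 − 3770.258 = 93.212
Sxy = Σxy − (Σx)(Σy)/n = 1552.1 − 1488.332 = 63.768
b = Sxy/Sxx = 63.768/93.212 = 0.684118
a = ȳ − b·x̄ = 10.84 − 0.684118·27.46 = -7.945878
Set a + b·x = 12.1: x = (12.1 − (-7.945878)) / 0.684118 = 29.301788

29.302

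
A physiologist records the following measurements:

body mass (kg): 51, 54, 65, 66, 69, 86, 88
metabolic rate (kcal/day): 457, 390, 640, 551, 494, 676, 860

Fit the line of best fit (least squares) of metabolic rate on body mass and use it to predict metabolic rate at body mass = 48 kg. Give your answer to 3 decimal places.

n = 7, Σx = 479, Σy = 4068, Σxy = 290235, Σx² = 33999
Sxx = Σx² − (Σx)²/n = 33999 − 32777.285714 = 1221.714286
Sxy = Σxy − (Σx)(Σy)/n = 290235 − 278367.428571 = 11867.571429
b = Sxy/Sxx = 11867.571429/1221.714286 = 9.713868
a = ȳ − b·x̄ = 581.142857 − 9.713868·68.428571 = -83.563260
ŷ(48) = a + b·48 = -83.563260 + 9.713868·48 = 382.702409

382.702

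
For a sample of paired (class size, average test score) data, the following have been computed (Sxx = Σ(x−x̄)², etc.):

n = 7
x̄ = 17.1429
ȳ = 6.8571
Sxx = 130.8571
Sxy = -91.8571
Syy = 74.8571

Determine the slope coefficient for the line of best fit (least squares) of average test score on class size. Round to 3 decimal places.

-0.702

b = Sxy/Sxx = -91.8571/130.8571 = -0.701965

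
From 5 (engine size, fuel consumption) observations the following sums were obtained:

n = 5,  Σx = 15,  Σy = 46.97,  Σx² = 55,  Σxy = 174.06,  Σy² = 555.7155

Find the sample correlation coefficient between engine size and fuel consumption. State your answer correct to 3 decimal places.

0.980

Sxx = Σx² − (Σx)²/n = 55 − 45 = 10
Sxy = Σxy − (Σx)(Σy)/n = 174.06 − 140.91 = 33.15
Syy = Σy² − (Σy)²/n = 555.7155 − 441.23618 = 114.47932
r = Sxy/√(Sxx·Syy) = 33.15/√(1144.7932) = 33.15/33.834793 = 0.979761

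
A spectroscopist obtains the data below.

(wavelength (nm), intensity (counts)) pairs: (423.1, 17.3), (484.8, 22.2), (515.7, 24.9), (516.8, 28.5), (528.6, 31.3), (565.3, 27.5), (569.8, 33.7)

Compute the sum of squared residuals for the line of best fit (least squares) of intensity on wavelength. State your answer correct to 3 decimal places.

n = 7, Σx = 3604.1, Σy = 185.4, Σxy = 96945.11, Σx² = 1870727.47, Σy² = 5096.02
Sxx = Σx² − (Σx)²/n = 1870727.47 − 1855648.115714 = 15079.354286
Sxy = Σxy − (Σx)(Σy)/n = 96945.11 − 95457.162857 = 1487.947143
Syy = Σy² − (Σy)²/n = 5096.02 − 4910.451429 = 185.568571
b = Sxy/Sxx = 1487.947143/15079.354286 = 0.098674
SSE = Syy − b·Sxy = 185.568571 − 0.098674·1487.947143 = 38.746190

38.746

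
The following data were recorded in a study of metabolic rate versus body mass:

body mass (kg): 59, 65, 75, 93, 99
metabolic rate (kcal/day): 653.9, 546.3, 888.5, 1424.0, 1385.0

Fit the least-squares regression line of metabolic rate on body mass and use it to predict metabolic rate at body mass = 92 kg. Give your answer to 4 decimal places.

1291.9409

n = 5, Σx = 391, Σy = 4897.7, Σxy = 410274.1, Σx² = 31781
Sxx = Σx² − (Σx)²/n = 31781 − 30576.2 = 1204.8
Sxy = Σxy − (Σx)(Σy)/n = 410274.1 − 383000.14 = 27273.96
b = Sxy/Sxx = 27273.96/1204.8 = 22.637749
a = ȳ − b·x̄ = 979.54 − 22.637749·78.2 = -790.731972
ŷ(92) = a + b·92 = -790.731972 + 22.637749·92 = 1291.940936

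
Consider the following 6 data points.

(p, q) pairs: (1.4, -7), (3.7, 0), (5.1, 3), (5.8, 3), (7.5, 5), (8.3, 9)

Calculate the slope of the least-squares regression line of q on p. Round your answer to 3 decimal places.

2.075

n = 6, Σx = 31.8, Σy = 13, Σxy = 135.1, Σx² = 200.44
Sxx = Σx² − (Σx)²/n = 200.44 − 168.54 = 31.9
Sxy = Σxy − (Σx)(Σy)/n = 135.1 − 68.9 = 66.2
b = Sxy/Sxx = 66.2/31.9 = 2.075235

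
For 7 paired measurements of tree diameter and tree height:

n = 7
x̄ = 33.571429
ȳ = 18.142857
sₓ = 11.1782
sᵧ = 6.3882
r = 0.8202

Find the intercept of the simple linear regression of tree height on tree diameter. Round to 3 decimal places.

2.407

b = r · sᵧ/sₓ = 0.8202 · 6.3882/11.1782 = 0.468734
a = ȳ − b·x̄ = 18.142857 − 0.468734·33.571429 = 2.406789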